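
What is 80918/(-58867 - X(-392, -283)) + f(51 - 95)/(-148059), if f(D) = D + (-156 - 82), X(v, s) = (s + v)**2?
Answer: -1972591903/12695861838 ≈ -0.15537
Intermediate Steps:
f(D) = -238 + D (f(D) = D - 238 = -238 + D)
80918/(-58867 - X(-392, -283)) + f(51 - 95)/(-148059) = 80918/(-58867 - (-283 - 392)**2) + (-238 + (51 - 95))/(-148059) = 80918/(-58867 - 1*(-675)**2) + (-238 - 44)*(-1/148059) = 80918/(-58867 - 1*455625) - 282*(-1/148059) = 80918/(-58867 - 455625) + 94/49353 = 80918/(-514492) + 94/49353 = 80918*(-1/514492) + 94/49353 = -40459/257246 + 94/49353 = -1972591903/12695861838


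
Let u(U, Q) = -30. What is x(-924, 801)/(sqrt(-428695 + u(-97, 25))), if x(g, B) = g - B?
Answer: 345*I*sqrt(17149)/17149 ≈ 2.6345*I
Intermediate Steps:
x(-924, 801)/(sqrt(-428695 + u(-97, 25))) = (-924 - 1*801)/(sqrt(-428695 - 30)) = (-924 - 801)/(sqrt(-428725)) = -1725*(-I*sqrt(17149)/85745) = -(-345)*I*sqrt(17149)/17149 = 345*I*sqrt(17149)/17149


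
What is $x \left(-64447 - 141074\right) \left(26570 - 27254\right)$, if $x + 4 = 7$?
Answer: $421729092$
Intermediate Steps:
$x = 3$ ($x = -4 + 7 = 3$)
$x \left(-64447 - 141074\right) \left(26570 - 27254\right) = 3 \left(-64447 - 141074\right) \left(26570 - 27254\right) = 3 \left(\left(-205521\right) \left(-684\right)\right) = 3 \cdot 140576364 = 421729092$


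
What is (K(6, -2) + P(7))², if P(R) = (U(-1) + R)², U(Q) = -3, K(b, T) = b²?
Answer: 2704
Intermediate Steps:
P(R) = (-3 + R)²
(K(6, -2) + P(7))² = (6² + (-3 + 7)²)² = (36 + 4²)² = (36 + 16)² = 52² = 2704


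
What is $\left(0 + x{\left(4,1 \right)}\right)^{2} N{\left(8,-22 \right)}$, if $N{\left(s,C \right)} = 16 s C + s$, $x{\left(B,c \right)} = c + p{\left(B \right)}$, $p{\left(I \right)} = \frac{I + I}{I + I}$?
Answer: $-11232$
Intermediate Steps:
$p{\left(I \right)} = 1$ ($p{\left(I \right)} = \frac{2 I}{2 I} = 2 I \frac{1}{2 I} = 1$)
$x{\left(B,c \right)} = 1 + c$ ($x{\left(B,c \right)} = c + 1 = 1 + c$)
$N{\left(s,C \right)} = s + 16 C s$ ($N{\left(s,C \right)} = 16 C s + s = s + 16 C s$)
$\left(0 + x{\left(4,1 \right)}\right)^{2} N{\left(8,-22 \right)} = \left(0 + \left(1 + 1\right)\right)^{2} \cdot 8 \left(1 + 16 \left(-22\right)\right) = \left(0 + 2\right)^{2} \cdot 8 \left(1 - 352\right) = 2^{2} \cdot 8 \left(-351\right) = 4 \left(-2808\right) = -11232$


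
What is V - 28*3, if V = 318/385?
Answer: -32022/385 ≈ -83.174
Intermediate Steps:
V = 318/385 (V = 318*(1/385) = 318/385 ≈ 0.82597)
V - 28*3 = 318/385 - 28*3 = 318/385 - 84 = -32022/385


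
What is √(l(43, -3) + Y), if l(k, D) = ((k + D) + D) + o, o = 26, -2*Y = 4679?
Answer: I*√9106/2 ≈ 47.713*I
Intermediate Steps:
Y = -4679/2 (Y = -½*4679 = -4679/2 ≈ -2339.5)
l(k, D) = 26 + k + 2*D (l(k, D) = ((k + D) + D) + 26 = ((D + k) + D) + 26 = (k + 2*D) + 26 = 26 + k + 2*D)
√(l(43, -3) + Y) = √((26 + 43 + 2*(-3)) - 4679/2) = √((26 + 43 - 6) - 4679/2) = √(63 - 4679/2) = √(-4553/2) = I*√9106/2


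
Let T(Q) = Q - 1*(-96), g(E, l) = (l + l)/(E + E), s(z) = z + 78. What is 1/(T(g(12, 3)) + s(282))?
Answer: 4/1825 ≈ 0.0021918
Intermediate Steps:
s(z) = 78 + z
g(E, l) = l/E (g(E, l) = (2*l)/((2*E)) = (2*l)*(1/(2*E)) = l/E)
T(Q) = 96 + Q (T(Q) = Q + 96 = 96 + Q)
1/(T(g(12, 3)) + s(282)) = 1/((96 + 3/12) + (78 + 282)) = 1/((96 + 3*(1/12)) + 360) = 1/((96 + ¼) + 360) = 1/(385/4 + 360) = 1/(1825/4) = 4/1825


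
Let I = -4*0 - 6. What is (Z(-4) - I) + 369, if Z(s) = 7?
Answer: 382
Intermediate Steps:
I = -6 (I = 0 - 6 = -6)
(Z(-4) - I) + 369 = (7 - 1*(-6)) + 369 = (7 + 6) + 369 = 13 + 369 = 382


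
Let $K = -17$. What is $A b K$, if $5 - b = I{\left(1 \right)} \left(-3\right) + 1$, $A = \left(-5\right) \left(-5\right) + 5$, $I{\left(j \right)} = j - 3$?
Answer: $1020$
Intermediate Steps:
$I{\left(j \right)} = -3 + j$
$A = 30$ ($A = 25 + 5 = 30$)
$b = -2$ ($b = 5 - \left(\left(-3 + 1\right) \left(-3\right) + 1\right) = 5 - \left(\left(-2\right) \left(-3\right) + 1\right) = 5 - \left(6 + 1\right) = 5 - 7 = -2$)
$A b K = 30 \left(-2\right) \left(-17\right) = \left(-60\right) \left(-17\right) = 1020$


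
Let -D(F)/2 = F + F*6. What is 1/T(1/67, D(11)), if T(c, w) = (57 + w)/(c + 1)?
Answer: -68/6499 ≈ -0.010463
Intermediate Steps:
D(F) = -14*F (D(F) = -2*(F + F*6) = -2*(F + 6*F) = -14*F)
T(c, w) = (57 + w)/(1 + c)
1/T(1/67, D(11)) = 1/((57 - 14*11)/(1 + 1/67)) = 1/((57 - 154)/(1 + 1/67)) = 1/(-97/(68/67)) = 1/((67/68)*(-97)) = 1/(-6499/68) = -68/6499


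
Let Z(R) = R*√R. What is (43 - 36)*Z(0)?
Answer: 0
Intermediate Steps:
Z(R) = R^(3/2)
(43 - 36)*Z(0) = (43 - 36)*0^(3/2) = 7*0 = 0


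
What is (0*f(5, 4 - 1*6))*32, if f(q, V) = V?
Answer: 0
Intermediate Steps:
(0*f(5, 4 - 1*6))*32 = (0*(4 - 1*6))*32 = (0*(4 - 6))*32 = (0*(-2))*32 = 0*32 = 0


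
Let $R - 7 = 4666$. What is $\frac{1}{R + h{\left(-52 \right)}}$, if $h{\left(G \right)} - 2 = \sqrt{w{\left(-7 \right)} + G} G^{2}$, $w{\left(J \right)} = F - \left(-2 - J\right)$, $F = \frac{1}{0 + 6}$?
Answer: $\frac{1275}{119290673} - \frac{1352 i \sqrt{2046}}{1312197403} \approx 1.0688 \cdot 10^{-5} - 4.6605 \cdot 10^{-5} i$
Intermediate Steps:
$R = 4673$ ($R = 7 + 4666 = 4673$)
$F = \frac{1}{6} \approx 0.16667$
$w{\left(J \right)} = \frac{13}{6} + J$ ($w{\left(J \right)} = \frac{1}{6} - \left(-2 - J\right) = \frac{1}{6} + \left(2 + J\right) = \frac{13}{6} + J$)
$h{\left(G \right)} = 2 + G^{2} \sqrt{- \frac{29}{6} + G}$ ($h{\left(G \right)} = 2 + \sqrt{\left(\frac{13}{6} - 7\right) + G} G^{2} = 2 + \sqrt{- \frac{29}{6} + G} G^{2} = 2 + G^{2} \sqrt{- \frac{29}{6} + G}$)
$\frac{1}{R + h{\left(-52 \right)}} = \frac{1}{4673 + \left(2 + \frac{\left(-52\right)^{2} \sqrt{-174 + 36 \left(-52\right)}}{6}\right)} = \frac{1}{4673 + \left(2 + \frac{1}{6} \cdot 2704 \sqrt{-174 - 1872}\right)} = \frac{1}{4673 + \left(2 + \frac{1}{6} \cdot 2704 \sqrt{-2046}\right)} = \frac{1}{4673 + \left(2 + \frac{1}{6} \cdot 2704 i \sqrt{2046}\right)} = \frac{1}{4673 + \left(2 + \frac{1352 i \sqrt{2046}}{3}\right)} = \frac{1}{4675 + \frac{1352 i \sqrt{2046}}{3}}$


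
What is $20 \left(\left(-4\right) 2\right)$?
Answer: $-160$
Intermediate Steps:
$20 \left(\left(-4\right) 2\right) = 20 \left(-8\right) = -160$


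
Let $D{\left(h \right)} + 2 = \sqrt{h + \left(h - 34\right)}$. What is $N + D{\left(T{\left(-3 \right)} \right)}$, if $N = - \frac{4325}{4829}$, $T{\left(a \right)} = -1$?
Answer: $- \frac{13983}{4829} + 6 i \approx -2.8956 + 6.0 i$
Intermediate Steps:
$N = - \frac{4325}{4829}$ ($N = \left(-4325\right) \frac{1}{4829} = - \frac{4325}{4829} \approx -0.89563$)
$D{\left(h \right)} = -2 + \sqrt{-34 + 2 h}$ ($D{\left(h \right)} = -2 + \sqrt{h + \left(h - 34\right)} = -2 + \sqrt{h + \left(-34 + h\right)} = -2 + \sqrt{-34 + 2 h}$)
$N + D{\left(T{\left(-3 \right)} \right)} = - \frac{4325}{4829} - \left(2 - \sqrt{-34 + 2 \left(-1\right)}\right) = - \frac{4325}{4829} - \left(2 - \sqrt{-34 - 2}\right) = - \frac{4325}{4829} - \left(2 - \sqrt{-36}\right) = - \frac{4325}{4829} - \left(2 - 6 i\right) = - \frac{13983}{4829} + 6 i$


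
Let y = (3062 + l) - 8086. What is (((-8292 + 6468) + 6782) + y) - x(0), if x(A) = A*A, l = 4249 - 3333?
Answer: 850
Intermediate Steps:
l = 916
y = -4108 (y = (3062 + 916) - 8086 = 3978 - 8086 = -4108)
x(A) = A²
(((-8292 + 6468) + 6782) + y) - x(0) = (((-8292 + 6468) + 6782) - 4108) - 1*0² = ((-1824 + 6782) - 4108) - 1*0 = (4958 - 4108) + 0 = 850 + 0 = 850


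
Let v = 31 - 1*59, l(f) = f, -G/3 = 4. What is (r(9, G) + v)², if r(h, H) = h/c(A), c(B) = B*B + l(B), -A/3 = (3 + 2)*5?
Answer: 2682929209/3422500 ≈ 783.91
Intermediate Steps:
G = -12 (G = -3*4 = -12)
A = -75 (A = -3*(3 + 2)*5 = -15*5 = -3*25 = -75)
c(B) = B + B² (c(B) = B*B + B = B² + B = B + B²)
r(h, H) = h/5550 (r(h, H) = h/((-75*(1 - 75))) = h/((-75*(-74))) = h/5550)
v = -28 (v = 31 - 59 = -28)
(r(9, G) + v)² = ((1/5550)*9 - 28)² = (3/1850 - 28)² = (-51797/1850)² = 2682929209/3422500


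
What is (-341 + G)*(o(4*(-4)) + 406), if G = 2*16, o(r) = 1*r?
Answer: -120510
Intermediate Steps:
o(r) = r
G = 32
(-341 + G)*(o(4*(-4)) + 406) = (-341 + 32)*(4*(-4) + 406) = -309*(-16 + 406) = -309*390 = -120510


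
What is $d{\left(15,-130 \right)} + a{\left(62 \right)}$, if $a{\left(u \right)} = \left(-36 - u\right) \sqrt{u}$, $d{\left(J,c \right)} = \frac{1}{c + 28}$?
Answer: $- \frac{1}{102} - 98 \sqrt{62} \approx -771.66$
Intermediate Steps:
$d{\left(J,c \right)} = \frac{1}{28 + c}$
$a{\left(u \right)} = \sqrt{u} \left(-36 - u\right)$
$d{\left(15,-130 \right)} + a{\left(62 \right)} = \frac{1}{28 - 130} + \sqrt{62} \left(-36 - 62\right) = \frac{1}{-102} + \sqrt{62} \left(-36 - 62\right) = - \frac{1}{102} + \sqrt{62} \left(-98\right) = - \frac{1}{102} - 98 \sqrt{62}$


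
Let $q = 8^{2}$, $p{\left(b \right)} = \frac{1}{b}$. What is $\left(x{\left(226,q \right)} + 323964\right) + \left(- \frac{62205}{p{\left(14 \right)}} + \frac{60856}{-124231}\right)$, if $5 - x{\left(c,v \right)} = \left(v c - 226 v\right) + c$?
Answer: $- \frac{67970195193}{124231} \approx -5.4713 \cdot 10^{5}$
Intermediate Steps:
$q = 64$
$x{\left(c,v \right)} = 5 - c + 226 v - c v$ ($x{\left(c,v \right)} = 5 - \left(\left(v c - 226 v\right) + c\right) = 5 - \left(\left(c v - 226 v\right) + c\right) = 5 - \left(\left(- 226 v + c v\right) + c\right) = 5 - \left(c - 226 v + c v\right) = 5 - c + 226 v - c v$)
$\left(x{\left(226,q \right)} + 323964\right) + \left(- \frac{62205}{p{\left(14 \right)}} + \frac{60856}{-124231}\right) = \left(\left(5 - 226 + 226 \cdot 64 - 226 \cdot 64\right) + 323964\right) + \left(- \frac{62205}{\frac{1}{14}} + \frac{60856}{-124231}\right) = \left(\left(5 - 226 + 14464 - 14464\right) + 323964\right) + \left(- 62205 \frac{1}{\frac{1}{14}} + 60856 \left(- \frac{1}{124231}\right)\right) = \left(-221 + 323964\right) - \frac{108189111826}{124231} = 323743 - \frac{108189111826}{124231} = - \frac{67970195193}{124231}$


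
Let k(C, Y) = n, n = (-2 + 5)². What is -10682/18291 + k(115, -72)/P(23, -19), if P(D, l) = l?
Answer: -52511/49647 ≈ -1.0577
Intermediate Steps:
n = 9 (n = 3² = 9)
k(C, Y) = 9
-10682/18291 + k(115, -72)/P(23, -19) = -10682/18291 + 9/(-19) = -10682*1/18291 + 9*(-1/19) = -1526/2613 - 9/19 = -52511/49647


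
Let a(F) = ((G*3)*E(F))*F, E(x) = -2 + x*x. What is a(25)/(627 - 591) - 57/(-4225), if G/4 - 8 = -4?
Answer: 263217671/12675 ≈ 20767.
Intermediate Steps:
G = 16 (G = 32 + 4*(-4) = 32 - 16 = 16)
E(x) = -2 + x**2
a(F) = F*(-96 + 48*F**2) (a(F) = ((16*3)*(-2 + F**2))*F = (48*(-2 + F**2))*F = (-96 + 48*F**2)*F = F*(-96 + 48*F**2))
a(25)/(627 - 591) - 57/(-4225) = (48*25*(-2 + 25**2))/(627 - 591) - 57/(-4225) = (48*25*(-2 + 625))/36 - 57*(-1/4225) = (48*25*623)*(1/36) + 57/4225 = 747600*(1/36) + 57/4225 = 62300/3 + 57/4225 = 263217671/12675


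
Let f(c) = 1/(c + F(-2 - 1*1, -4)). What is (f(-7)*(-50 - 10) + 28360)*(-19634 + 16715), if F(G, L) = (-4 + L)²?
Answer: -1572815580/19 ≈ -8.2780e+7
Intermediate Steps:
f(c) = 1/(64 + c) (f(c) = 1/(c + (-4 - 4)²) = 1/(c + (-8)²) = 1/(c + 64) = 1/(64 + c))
(f(-7)*(-50 - 10) + 28360)*(-19634 + 16715) = ((-50 - 10)/(64 - 7) + 28360)*(-19634 + 16715) = (-60/57 + 28360)*(-2919) = ((1/57)*(-60) + 28360)*(-2919) = (-20/19 + 28360)*(-2919) = (538820/19)*(-2919) = -1572815580/19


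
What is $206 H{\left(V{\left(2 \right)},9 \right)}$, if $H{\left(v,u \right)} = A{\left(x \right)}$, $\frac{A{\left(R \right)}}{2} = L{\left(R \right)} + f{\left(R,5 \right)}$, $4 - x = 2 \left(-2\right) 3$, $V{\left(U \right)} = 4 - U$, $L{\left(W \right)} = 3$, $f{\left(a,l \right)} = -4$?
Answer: $-412$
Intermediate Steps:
$x = 16$ ($x = 4 - 2 \left(-2\right) 3 = 4 - \left(-4\right) 3 = 4 - -12 = 4 + 12 = 16$)
$A{\left(R \right)} = -2$ ($A{\left(R \right)} = 2 \left(3 - 4\right) = 2 \left(-1\right) = -2$)
$H{\left(v,u \right)} = -2$
$206 H{\left(V{\left(2 \right)},9 \right)} = 206 \left(-2\right) = -412$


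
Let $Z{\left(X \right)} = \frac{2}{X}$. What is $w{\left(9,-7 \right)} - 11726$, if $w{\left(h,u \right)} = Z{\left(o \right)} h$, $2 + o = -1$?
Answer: $-11732$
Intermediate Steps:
$o = -3$ ($o = -2 - 1 = -3$)
$w{\left(h,u \right)} = - \frac{2 h}{3}$ ($w{\left(h,u \right)} = \frac{2}{-3} h = 2 \left(- \frac{1}{3}\right) h = - \frac{2 h}{3}$)
$w{\left(9,-7 \right)} - 11726 = \left(- \frac{2}{3}\right) 9 - 11726 = -6 - 11726 = -11732$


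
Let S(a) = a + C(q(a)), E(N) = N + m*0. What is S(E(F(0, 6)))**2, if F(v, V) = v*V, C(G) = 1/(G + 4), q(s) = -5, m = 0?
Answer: 1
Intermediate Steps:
C(G) = 1/(4 + G)
F(v, V) = V*v
E(N) = N (E(N) = N + 0*0 = N + 0 = N)
S(a) = -1 + a (S(a) = a + 1/(4 - 5) = a + 1/(-1) = a - 1 = -1 + a)
S(E(F(0, 6)))**2 = (-1 + 6*0)**2 = (-1 + 0)**2 = (-1)**2 = 1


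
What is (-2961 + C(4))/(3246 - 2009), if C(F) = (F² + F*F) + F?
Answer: -2925/1237 ≈ -2.3646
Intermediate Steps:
C(F) = F + 2*F² (C(F) = (F² + F²) + F = 2*F² + F = F + 2*F²)
(-2961 + C(4))/(3246 - 2009) = (-2961 + 4*(1 + 2*4))/(3246 - 2009) = (-2961 + 4*(1 + 8))/1237 = (-2961 + 4*9)*(1/1237) = (-2961 + 36)*(1/1237) = -2925*1/1237 = -2925/1237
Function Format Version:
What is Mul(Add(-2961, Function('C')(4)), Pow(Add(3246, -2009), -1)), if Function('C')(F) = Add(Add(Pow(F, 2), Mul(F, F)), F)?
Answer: Rational(-2925, 1237) ≈ -2.3646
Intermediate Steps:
Function('C')(F) = Add(F, Mul(2, Pow(F, 2))) (Function('C')(F) = Add(Add(Pow(F, 2), Pow(F, 2)), F) = Add(Mul(2, Pow(F, 2)), F) = Add(F, Mul(2, Pow(F, 2))))
Mul(Add(-2961, Function('C')(4)), Pow(Add(3246, -2009), -1)) = Mul(Add(-2961, Mul(4, Add(1, Mul(2, 4)))), Pow(Add(3246, -2009), -1)) = Mul(Add(-2961, Mul(4, Add(1, 8))), Pow(1237, -1)) = Mul(Add(-2961, Mul(4, 9)), Rational(1, 1237)) = Mul(Add(-2961, 36), Rational(1, 1237)) = Mul(-2925, Rational(1, 1237)) = Rational(-2925, 1237)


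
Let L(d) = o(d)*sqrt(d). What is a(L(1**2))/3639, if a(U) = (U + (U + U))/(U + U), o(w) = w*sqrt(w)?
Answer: 1/2426 ≈ 0.00041220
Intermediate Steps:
o(w) = w**(3/2)
L(d) = d**2 (L(d) = d**(3/2)*sqrt(d) = d**2)
a(U) = 3/2 (a(U) = (U + 2*U)/((2*U)) = (3*U)*(1/(2*U)) = 3/2)
a(L(1**2))/3639 = (3/2)/3639 = (3/2)*(1/3639) = 1/2426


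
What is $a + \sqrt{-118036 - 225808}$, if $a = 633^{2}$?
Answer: $400689 + 2 i \sqrt{85961} \approx 4.0069 \cdot 10^{5} + 586.38 i$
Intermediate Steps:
$a = 400689$
$a + \sqrt{-118036 - 225808} = 400689 + \sqrt{-118036 - 225808} = 400689 + \sqrt{-343844} = 400689 + 2 i \sqrt{85961}$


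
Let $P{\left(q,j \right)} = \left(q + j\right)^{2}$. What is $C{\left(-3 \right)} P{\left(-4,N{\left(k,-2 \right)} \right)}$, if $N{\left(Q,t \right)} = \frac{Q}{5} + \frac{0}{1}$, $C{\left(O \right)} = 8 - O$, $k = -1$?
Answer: $\frac{4851}{25} \approx 194.04$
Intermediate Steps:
$N{\left(Q,t \right)} = \frac{Q}{5}$ ($N{\left(Q,t \right)} = Q \frac{1}{5} + 0 \cdot 1 = \frac{Q}{5} + 0 = \frac{Q}{5}$)
$P{\left(q,j \right)} = \left(j + q\right)^{2}$
$C{\left(-3 \right)} P{\left(-4,N{\left(k,-2 \right)} \right)} = \left(8 - -3\right) \left(\frac{1}{5} \left(-1\right) - 4\right)^{2} = \left(8 + 3\right) \left(- \frac{1}{5} - 4\right)^{2} = 11 \left(- \frac{21}{5}\right)^{2} = 11 \cdot \frac{441}{25} = \frac{4851}{25}$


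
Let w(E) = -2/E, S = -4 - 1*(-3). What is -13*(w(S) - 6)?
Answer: 52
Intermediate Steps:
S = -1 (S = -4 + 3 = -1)
-13*(w(S) - 6) = -13*(-2/(-1) - 6) = -13*(-2*(-1) - 6) = -13*(2 - 6) = -13*(-4) = 52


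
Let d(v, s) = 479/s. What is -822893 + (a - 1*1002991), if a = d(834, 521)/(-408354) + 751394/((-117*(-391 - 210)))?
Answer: -9105090308105377933/4986704300526 ≈ -1.8259e+6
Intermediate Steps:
a = 53286956237051/4986704300526 (a = (479/521)/(-408354) + 751394/((-117*(-391 - 210))) = (479*(1/521))*(-1/408354) + 751394/((-117*(-601))) = (479/521)*(-1/408354) + 751394/70317 = -479/212752434 + 751394*(1/70317) = -479/212752434 + 751394/70317 = 53286956237051/4986704300526 ≈ 10.686)
-822893 + (a - 1*1002991) = -822893 + (53286956237051/4986704300526 - 1*1002991) = -822893 + (53286956237051/4986704300526 - 1002991) = -822893 - 5001566246132636215/4986704300526 = -9105090308105377933/4986704300526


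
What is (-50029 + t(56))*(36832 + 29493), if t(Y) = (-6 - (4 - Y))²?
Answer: -3177829725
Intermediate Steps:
t(Y) = (-10 + Y)² (t(Y) = (-6 + (-4 + Y))² = (-10 + Y)²)
(-50029 + t(56))*(36832 + 29493) = (-50029 + (-10 + 56)²)*(36832 + 29493) = (-50029 + 46²)*66325 = (-50029 + 2116)*66325 = -47913*66325 = -3177829725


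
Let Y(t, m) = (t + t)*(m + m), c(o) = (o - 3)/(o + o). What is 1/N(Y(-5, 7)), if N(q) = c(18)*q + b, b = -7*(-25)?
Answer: 3/350 ≈ 0.0085714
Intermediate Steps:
c(o) = (-3 + o)/(2*o) (c(o) = (-3 + o)/((2*o)) = (-3 + o)*(1/(2*o)) = (-3 + o)/(2*o))
Y(t, m) = 4*m*t (Y(t, m) = (2*t)*(2*m) = 4*m*t)
b = 175
N(q) = 175 + 5*q/12 (N(q) = ((1/2)*(-3 + 18)/18)*q + 175 = ((1/2)*(1/18)*15)*q + 175 = 5*q/12 + 175 = 175 + 5*q/12)
1/N(Y(-5, 7)) = 1/(175 + 5*(4*7*(-5))/12) = 1/(175 + (5/12)*(-140)) = 1/(175 - 175/3) = 1/(350/3) = 3/350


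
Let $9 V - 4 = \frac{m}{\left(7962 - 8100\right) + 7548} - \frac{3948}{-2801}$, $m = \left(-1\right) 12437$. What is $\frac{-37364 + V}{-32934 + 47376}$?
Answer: $- \frac{6979468812877}{2697746680980} \approx -2.5871$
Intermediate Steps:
$m = -12437$
$V = \frac{77440283}{186798690}$ ($V = \frac{4}{9} + \frac{- \frac{12437}{\left(7962 - 8100\right) + 7548} - \frac{3948}{-2801}}{9} = \frac{4}{9} + \frac{- \frac{12437}{-138 + 7548} - - \frac{3948}{2801}}{9} = \frac{4}{9} + \frac{- \frac{12437}{7410} + \frac{3948}{2801}}{9} = \frac{4}{9} + \frac{1}{9} \left(- \frac{5581357}{20755410}\right) = \frac{4}{9} - \frac{5581357}{186798690} = \frac{77440283}{186798690} \approx 0.41457$)
$\frac{-37364 + V}{-32934 + 47376} = \frac{-37364 + \frac{77440283}{186798690}}{-32934 + 47376} = - \frac{6979468812877}{186798690 \cdot 14442} = \left(- \frac{6979468812877}{186798690}\right) \frac{1}{14442} = - \frac{6979468812877}{2697746680980}$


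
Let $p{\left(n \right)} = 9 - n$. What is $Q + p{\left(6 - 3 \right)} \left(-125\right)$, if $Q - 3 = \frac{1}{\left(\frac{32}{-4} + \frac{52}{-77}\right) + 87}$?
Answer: $- \frac{4505080}{6031} \approx -746.99$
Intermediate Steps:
$Q = \frac{18170}{6031}$ ($Q = 3 + \frac{1}{\left(\frac{32}{-4} + \frac{52}{-77}\right) + 87} = 3 + \frac{1}{\left(32 \left(- \frac{1}{4}\right) + 52 \left(- \frac{1}{77}\right)\right) + 87} = 3 + \frac{1}{\left(-8 - \frac{52}{77}\right) + 87} = 3 + \frac{1}{- \frac{668}{77} + 87} = 3 + \frac{1}{\frac{6031}{77}} = 3 + \frac{77}{6031} = \frac{18170}{6031} \approx 3.0128$)
$Q + p{\left(6 - 3 \right)} \left(-125\right) = \frac{18170}{6031} + \left(9 - \left(6 - 3\right)\right) \left(-125\right) = \frac{18170}{6031} + \left(9 - 3\right) \left(-125\right) = \frac{18170}{6031} + 6 \left(-125\right) = \frac{18170}{6031} - 750 = - \frac{4505080}{6031}$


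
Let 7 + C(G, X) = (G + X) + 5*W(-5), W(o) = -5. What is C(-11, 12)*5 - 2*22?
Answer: -199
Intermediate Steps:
C(G, X) = -32 + G + X (C(G, X) = -7 + ((G + X) + 5*(-5)) = -7 + ((G + X) - 25) = -7 + (-25 + G + X) = -32 + G + X)
C(-11, 12)*5 - 2*22 = (-32 - 11 + 12)*5 - 2*22 = -31*5 - 44 = -155 - 44 = -199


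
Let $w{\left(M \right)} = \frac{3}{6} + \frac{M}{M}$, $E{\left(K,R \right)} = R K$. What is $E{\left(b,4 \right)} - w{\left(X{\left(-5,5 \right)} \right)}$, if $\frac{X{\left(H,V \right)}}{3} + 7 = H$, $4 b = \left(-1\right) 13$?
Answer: $- \frac{29}{2} \approx -14.5$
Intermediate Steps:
$b = - \frac{13}{4}$ ($b = \frac{\left(-1\right) 13}{4} = \frac{1}{4} \left(-13\right) = - \frac{13}{4} \approx -3.25$)
$E{\left(K,R \right)} = K R$
$X{\left(H,V \right)} = -21 + 3 H$
$w{\left(M \right)} = \frac{3}{2}$ ($w{\left(M \right)} = 3 \cdot \frac{1}{6} + 1 = \frac{1}{2} + 1 = \frac{3}{2}$)
$E{\left(b,4 \right)} - w{\left(X{\left(-5,5 \right)} \right)} = \left(- \frac{13}{4}\right) 4 - \frac{3}{2} = -13 - \frac{3}{2} = - \frac{29}{2}$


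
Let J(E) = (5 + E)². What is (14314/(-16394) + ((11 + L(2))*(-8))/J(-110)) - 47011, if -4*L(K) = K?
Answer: -28901728984/614775 ≈ -47012.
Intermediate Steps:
L(K) = -K/4
(14314/(-16394) + ((11 + L(2))*(-8))/J(-110)) - 47011 = (14314/(-16394) + ((11 - ¼*2)*(-8))/((5 - 110)²)) - 47011 = (14314*(-1/16394) + ((11 - ½)*(-8))/((-105)²)) - 47011 = (-7157/8197 + ((21/2)*(-8))/11025) - 47011 = (-7157/8197 - 84*1/11025) - 47011 = (-7157/8197 - 4/525) - 47011 = -541459/614775 - 47011 = -28901728984/614775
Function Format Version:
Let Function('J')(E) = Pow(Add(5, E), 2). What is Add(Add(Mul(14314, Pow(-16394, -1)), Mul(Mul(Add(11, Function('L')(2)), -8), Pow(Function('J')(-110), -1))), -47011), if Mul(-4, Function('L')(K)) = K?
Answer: Rational(-28901728984, 614775) ≈ -47012.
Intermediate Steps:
Function('L')(K) = Mul(Rational(-1, 4), K)
Add(Add(Mul(14314, Pow(-16394, -1)), Mul(Mul(Add(11, Function('L')(2)), -8), Pow(Function('J')(-110), -1))), -47011) = Add(Add(Mul(14314, Pow(-16394, -1)), Mul(Mul(Add(11, Mul(Rational(-1, 4), 2)), -8), Pow(Pow(Add(5, -110), 2), -1))), -47011) = Add(Add(Mul(14314, Rational(-1, 16394)), Mul(Mul(Add(11, Rational(-1, 2)), -8), Pow(Pow(-105, 2), -1))), -47011) = Add(Add(Rational(-7157, 8197), Mul(Mul(Rational(21, 2), -8), Pow(11025, -1))), -47011) = Add(Add(Rational(-7157, 8197), Mul(-84, Rational(1, 11025))), -47011) = Add(Add(Rational(-7157, 8197), Rational(-4, 525)), -47011) = Add(Rational(-541459, 614775), -47011) = Rational(-28901728984, 614775)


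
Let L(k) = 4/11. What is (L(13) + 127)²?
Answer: 1962801/121 ≈ 16222.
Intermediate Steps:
L(k) = 4/11 (L(k) = 4*(1/11) = 4/11)
(L(13) + 127)² = (4/11 + 127)² = (1401/11)² = 1962801/121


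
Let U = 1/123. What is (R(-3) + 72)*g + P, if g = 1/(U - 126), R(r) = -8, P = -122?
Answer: -1898506/15497 ≈ -122.51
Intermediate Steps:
U = 1/123 ≈ 0.0081301
g = -123/15497 (g = 1/(1/123 - 126) = 1/(-15497/123) = -123/15497 ≈ -0.0079370)
(R(-3) + 72)*g + P = (-8 + 72)*(-123/15497) - 122 = 64*(-123/15497) - 122 = -7872/15497 - 122 = -1898506/15497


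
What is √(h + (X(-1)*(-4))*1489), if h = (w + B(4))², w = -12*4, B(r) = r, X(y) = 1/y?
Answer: 2*√1973 ≈ 88.837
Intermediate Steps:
w = -48
h = 1936 (h = (-48 + 4)² = (-44)² = 1936)
√(h + (X(-1)*(-4))*1489) = √(1936 + (-4/(-1))*1489) = √(1936 - 1*(-4)*1489) = √(1936 + 4*1489) = √(1936 + 5956) = √7892 = 2*√1973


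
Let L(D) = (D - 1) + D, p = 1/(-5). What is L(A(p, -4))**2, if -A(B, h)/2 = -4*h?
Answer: 4225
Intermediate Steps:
p = -1/5 ≈ -0.20000
A(B, h) = 8*h (A(B, h) = -(-8)*h = 8*h)
L(D) = -1 + 2*D (L(D) = (-1 + D) + D = -1 + 2*D)
L(A(p, -4))**2 = (-1 + 2*(8*(-4)))**2 = (-1 + 2*(-32))**2 = (-1 - 64)**2 = (-65)**2 = 4225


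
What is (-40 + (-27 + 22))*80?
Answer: -3600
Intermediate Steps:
(-40 + (-27 + 22))*80 = (-40 - 5)*80 = -45*80 = -3600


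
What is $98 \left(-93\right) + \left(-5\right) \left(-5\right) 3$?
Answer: $-9039$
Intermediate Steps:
$98 \left(-93\right) + \left(-5\right) \left(-5\right) 3 = -9114 + 25 \cdot 3 = -9114 + 75 = -9039$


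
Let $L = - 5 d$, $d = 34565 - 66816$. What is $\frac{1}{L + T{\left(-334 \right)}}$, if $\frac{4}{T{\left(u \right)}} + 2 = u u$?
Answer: $\frac{55777}{8994320137} \approx 6.2014 \cdot 10^{-6}$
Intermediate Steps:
$T{\left(u \right)} = \frac{4}{-2 + u^{2}}$ ($T{\left(u \right)} = \frac{4}{-2 + u u} = \frac{4}{-2 + u^{2}}$)
$d = -32251$ ($d = 34565 - 66816 = -32251$)
$L = 161255$ ($L = \left(-5\right) \left(-32251\right) = 161255$)
$\frac{1}{L + T{\left(-334 \right)}} = \frac{1}{161255 + \frac{4}{-2 + \left(-334\right)^{2}}} = \frac{1}{161255 + \frac{4}{-2 + 111556}} = \frac{1}{161255 + \frac{4}{111554}} = \frac{1}{161255 + 4 \cdot \frac{1}{111554}} = \frac{1}{161255 + \frac{2}{55777}} = \frac{1}{\frac{8994320137}{55777}} = \frac{55777}{8994320137}$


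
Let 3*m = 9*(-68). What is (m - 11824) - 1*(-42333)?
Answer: 30305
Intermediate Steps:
m = -204 (m = (9*(-68))/3 = (⅓)*(-612) = -204)
(m - 11824) - 1*(-42333) = (-204 - 11824) - 1*(-42333) = -12028 + 42333 = 30305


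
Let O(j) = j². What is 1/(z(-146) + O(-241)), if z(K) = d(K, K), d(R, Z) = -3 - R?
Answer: 1/58224 ≈ 1.7175e-5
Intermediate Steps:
z(K) = -3 - K
1/(z(-146) + O(-241)) = 1/((-3 - 1*(-146)) + (-241)²) = 1/((-3 + 146) + 58081) = 1/(143 + 58081) = 1/58224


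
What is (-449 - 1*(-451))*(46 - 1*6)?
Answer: 80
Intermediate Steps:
(-449 - 1*(-451))*(46 - 1*6) = (-449 + 451)*(46 - 6) = 2*40 = 80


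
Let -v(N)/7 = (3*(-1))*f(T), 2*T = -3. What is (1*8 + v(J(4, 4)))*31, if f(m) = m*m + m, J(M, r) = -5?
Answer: 2945/4 ≈ 736.25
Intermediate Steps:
T = -3/2 (T = (½)*(-3) = -3/2 ≈ -1.5000)
f(m) = m + m² (f(m) = m² + m = m + m²)
v(N) = 63/4 (v(N) = -7*3*(-1)*(-3*(1 - 3/2)/2) = -(-21)*(-3/2*(-½)) = -(-21)*3/4 = -7*(-9/4) = 63/4)
(1*8 + v(J(4, 4)))*31 = (1*8 + 63/4)*31 = (8 + 63/4)*31 = (95/4)*31 = 2945/4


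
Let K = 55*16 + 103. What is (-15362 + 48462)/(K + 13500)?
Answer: 33100/14483 ≈ 2.2854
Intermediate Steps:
K = 983 (K = 880 + 103 = 983)
(-15362 + 48462)/(K + 13500) = (-15362 + 48462)/(983 + 13500) = 33100/14483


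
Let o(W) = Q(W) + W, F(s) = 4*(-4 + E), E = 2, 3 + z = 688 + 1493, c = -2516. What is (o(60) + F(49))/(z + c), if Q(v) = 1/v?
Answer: -3121/20280 ≈ -0.15390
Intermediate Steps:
z = 2178 (z = -3 + (688 + 1493) = -3 + 2181 = 2178)
F(s) = -8 (F(s) = 4*(-4 + 2) = 4*(-2) = -8)
o(W) = W + 1/W (o(W) = 1/W + W = W + 1/W)
(o(60) + F(49))/(z + c) = ((60 + 1/60) - 8)/(2178 - 2516) = ((60 + 1/60) - 8)/(-338) = (3601/60 - 8)*(-1/338) = (3121/60)*(-1/338) = -3121/20280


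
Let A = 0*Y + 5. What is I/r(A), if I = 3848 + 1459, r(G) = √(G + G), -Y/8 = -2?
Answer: 5307*√10/10 ≈ 1678.2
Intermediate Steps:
Y = 16 (Y = -8*(-2) = 16)
A = 5 (A = 0*16 + 5 = 0 + 5 = 5)
r(G) = √2*√G (r(G) = √(2*G) = √2*√G)
I = 5307
I/r(A) = 5307/((√2*√5)) = 5307/(√10) = 5307*(√10/10) = 5307*√10/10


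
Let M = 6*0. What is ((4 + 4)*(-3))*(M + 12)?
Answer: -288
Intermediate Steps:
M = 0
((4 + 4)*(-3))*(M + 12) = ((4 + 4)*(-3))*(0 + 12) = (8*(-3))*12 = -24*12 = -288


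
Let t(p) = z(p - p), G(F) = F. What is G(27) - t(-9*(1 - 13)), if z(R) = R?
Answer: 27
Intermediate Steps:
t(p) = 0 (t(p) = p - p = 0)
G(27) - t(-9*(1 - 13)) = 27 - 1*0 = 27 + 0 = 27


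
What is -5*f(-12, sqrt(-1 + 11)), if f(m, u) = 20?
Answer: -100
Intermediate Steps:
-5*f(-12, sqrt(-1 + 11)) = -5*20 = -100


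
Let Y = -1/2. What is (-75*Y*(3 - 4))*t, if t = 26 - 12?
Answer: -525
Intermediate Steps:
t = 14
Y = -½ (Y = -1*½ = -½ ≈ -0.50000)
(-75*Y*(3 - 4))*t = -(-75)*(3 - 4)/2*14 = -(-75)*(-1)/2*14 = -75*½*14 = -75/2*14 = -525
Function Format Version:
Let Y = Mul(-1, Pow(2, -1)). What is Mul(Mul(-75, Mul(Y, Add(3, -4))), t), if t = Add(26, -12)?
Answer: -525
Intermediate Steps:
t = 14
Y = Rational(-1, 2) (Y = Mul(-1, Rational(1, 2)) = Rational(-1, 2) ≈ -0.50000)
Mul(Mul(-75, Mul(Y, Add(3, -4))), t) = Mul(Mul(-75, Mul(Rational(-1, 2), Add(3, -4))), 14) = Mul(Mul(-75, Mul(Rational(-1, 2), -1)), 14) = Mul(Mul(-75, Rational(1, 2)), 14) = Mul(Rational(-75, 2), 14) = -525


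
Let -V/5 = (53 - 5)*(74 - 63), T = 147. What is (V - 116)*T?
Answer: -405132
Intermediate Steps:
V = -2640 (V = -5*(53 - 5)*(74 - 63) = -240*11 = -5*528 = -2640)
(V - 116)*T = (-2640 - 116)*147 = -2756*147 = -405132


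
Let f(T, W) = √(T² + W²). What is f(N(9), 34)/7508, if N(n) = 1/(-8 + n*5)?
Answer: √1582565/277796 ≈ 0.0045285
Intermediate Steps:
N(n) = 1/(-8 + 5*n)
f(N(9), 34)/7508 = √((1/(-8 + 5*9))² + 34²)/7508 = √((1/(-8 + 45))² + 1156)*(1/7508) = √((1/37)² + 1156)*(1/7508) = √(1/1369 + 1156)*(1/7508) = √(1582565/1369)*(1/7508) = (√1582565/37)*(1/7508) = √1582565/277796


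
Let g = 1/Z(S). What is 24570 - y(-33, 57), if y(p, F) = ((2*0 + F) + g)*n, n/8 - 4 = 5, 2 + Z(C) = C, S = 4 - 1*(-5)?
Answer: 143190/7 ≈ 20456.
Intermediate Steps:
S = 9 (S = 4 + 5 = 9)
Z(C) = -2 + C
n = 72 (n = 32 + 8*5 = 32 + 40 = 72)
g = 1/7 (g = 1/(-2 + 9) = 1/7 ≈ 0.14286)
y(p, F) = 72/7 + 72*F (y(p, F) = ((2*0 + F) + 1/7)*72 = ((0 + F) + 1/7)*72 = (F + 1/7)*72 = (1/7 + F)*72 = 72/7 + 72*F)
24570 - y(-33, 57) = 24570 - (72/7 + 72*57) = 24570 - (72/7 + 4104) = 24570 - 1*28800/7 = 24570 - 28800/7 = 143190/7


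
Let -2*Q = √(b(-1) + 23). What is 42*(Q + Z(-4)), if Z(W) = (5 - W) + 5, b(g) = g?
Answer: 588 - 21*√22 ≈ 489.50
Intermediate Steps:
Z(W) = 10 - W
Q = -√22/2 (Q = -√(-1 + 23)/2 = -√22/2 ≈ -2.3452)
42*(Q + Z(-4)) = 42*(-√22/2 + (10 - 1*(-4))) = 42*(-√22/2 + (10 + 4)) = 42*(-√22/2 + 14) = 42*(14 - √22/2) = 588 - 21*√22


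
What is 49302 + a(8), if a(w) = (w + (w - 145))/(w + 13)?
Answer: 345071/7 ≈ 49296.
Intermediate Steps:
a(w) = (-145 + 2*w)/(13 + w) (a(w) = (w + (-145 + w))/(13 + w) = (-145 + 2*w)/(13 + w))
49302 + a(8) = 49302 + (-145 + 2*8)/(13 + 8) = 49302 + (-145 + 16)/21 = 49302 + (1/21)*(-129) = 49302 - 43/7 = 345071/7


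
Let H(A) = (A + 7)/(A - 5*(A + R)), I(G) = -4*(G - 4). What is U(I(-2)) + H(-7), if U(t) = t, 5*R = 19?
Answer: 24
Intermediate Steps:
I(G) = 16 - 4*G (I(G) = -4*(-4 + G) = 16 - 4*G)
R = 19/5 (R = (⅕)*19 = 19/5 ≈ 3.8000)
H(A) = (7 + A)/(-19 - 4*A) (H(A) = (A + 7)/(A - 5*(A + 19/5)) = (7 + A)/(A - 5*(19/5 + A)) = (7 + A)/(A + (-19 - 5*A)) = (7 + A)/(-19 - 4*A))
U(I(-2)) + H(-7) = (16 - 4*(-2)) + (-7 - 1*(-7))/(19 + 4*(-7)) = (16 + 8) + (-7 + 7)/(19 - 28) = 24 + 0/(-9) = 24 - ⅑*0 = 24 + 0 = 24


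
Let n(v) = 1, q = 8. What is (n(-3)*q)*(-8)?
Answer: -64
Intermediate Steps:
(n(-3)*q)*(-8) = (1*8)*(-8) = 8*(-8) = -64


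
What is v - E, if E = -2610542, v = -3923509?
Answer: -1312967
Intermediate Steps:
v - E = -3923509 - 1*(-2610542) = -3923509 + 2610542 = -1312967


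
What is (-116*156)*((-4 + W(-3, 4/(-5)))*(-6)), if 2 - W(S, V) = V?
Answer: -651456/5 ≈ -1.3029e+5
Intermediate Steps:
W(S, V) = 2 - V
(-116*156)*((-4 + W(-3, 4/(-5)))*(-6)) = (-116*156)*((-4 + (2 - 4/(-5)))*(-6)) = -18096*(-4 + (2 - 4*(-1)/5))*(-6) = -18096*(-4 + (2 - 1*(-⅘)))*(-6) = -18096*(-4 + (2 + ⅘))*(-6) = -18096*(-4 + 14/5)*(-6) = -(-108576)*(-6)/5 = -18096*36/5 = -651456/5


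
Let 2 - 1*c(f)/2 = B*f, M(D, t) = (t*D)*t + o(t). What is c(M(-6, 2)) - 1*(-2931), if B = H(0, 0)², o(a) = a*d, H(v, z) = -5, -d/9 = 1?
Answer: 5035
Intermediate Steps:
d = -9 (d = -9*1 = -9)
o(a) = -9*a (o(a) = a*(-9) = -9*a)
M(D, t) = -9*t + D*t² (M(D, t) = (t*D)*t - 9*t = (D*t)*t - 9*t = D*t² - 9*t = -9*t + D*t²)
B = 25 (B = (-5)² = 25)
c(f) = 4 - 50*f
c(M(-6, 2)) - 1*(-2931) = (4 - 100*(-9 - 6*2)) - 1*(-2931) = (4 - 100*(-9 - 12)) + 2931 = (4 - 100*(-21)) + 2931 = (4 - 50*(-42)) + 2931 = (4 + 2100) + 2931 = 2104 + 2931 = 5035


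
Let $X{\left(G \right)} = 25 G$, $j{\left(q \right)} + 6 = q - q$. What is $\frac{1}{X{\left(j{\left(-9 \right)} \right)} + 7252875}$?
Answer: $\frac{1}{7252725} \approx 1.3788 \cdot 10^{-7}$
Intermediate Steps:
$j{\left(q \right)} = -6$ ($j{\left(q \right)} = -6 + \left(q - q\right) = -6 + 0 = -6$)
$\frac{1}{X{\left(j{\left(-9 \right)} \right)} + 7252875} = \frac{1}{25 \left(-6\right) + 7252875} = \frac{1}{-150 + 7252875} = \frac{1}{7252725}$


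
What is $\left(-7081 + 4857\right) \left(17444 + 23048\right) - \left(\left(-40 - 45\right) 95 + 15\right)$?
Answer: $-90046148$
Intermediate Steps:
$\left(-7081 + 4857\right) \left(17444 + 23048\right) - \left(\left(-40 - 45\right) 95 + 15\right) = \left(-2224\right) 40492 - \left(\left(-40 - 45\right) 95 + 15\right) = -90054208 - \left(\left(-85\right) 95 + 15\right) = -90054208 - \left(-8075 + 15\right) = -90054208 - -8060 = -90054208 + 8060 = -90046148$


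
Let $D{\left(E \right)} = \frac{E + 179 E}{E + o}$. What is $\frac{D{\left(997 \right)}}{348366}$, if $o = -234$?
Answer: $\frac{29910}{44300543} \approx 0.00067516$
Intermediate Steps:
$D{\left(E \right)} = \frac{180 E}{-234 + E}$ ($D{\left(E \right)} = \frac{E + 179 E}{E - 234} = \frac{180 E}{-234 + E}$)
$\frac{D{\left(997 \right)}}{348366} = \frac{180 \cdot 997 \frac{1}{-234 + 997}}{348366} = 180 \cdot 997 \cdot \frac{1}{763} \cdot \frac{1}{348366} = \frac{179460}{763} \cdot \frac{1}{348366} = \frac{29910}{44300543}$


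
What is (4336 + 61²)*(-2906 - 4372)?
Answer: -58638846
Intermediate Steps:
(4336 + 61²)*(-2906 - 4372) = (4336 + 3721)*(-7278) = 8057*(-7278) = -58638846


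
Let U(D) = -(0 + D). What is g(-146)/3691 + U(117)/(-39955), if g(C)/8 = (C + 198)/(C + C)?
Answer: 27369511/10765595065 ≈ 0.0025423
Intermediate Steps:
g(C) = 4*(198 + C)/C (g(C) = 8*((C + 198)/(C + C)) = 8*((198 + C)/((2*C))) = 8*((198 + C)*(1/(2*C))) = 8*((198 + C)/(2*C)) = 4*(198 + C)/C)
U(D) = -D
g(-146)/3691 + U(117)/(-39955) = (4 + 792/(-146))/3691 - 1*117/(-39955) = (4 + 792*(-1/146))*(1/3691) - 117*(-1/39955) = (4 - 396/73)*(1/3691) + 117/39955 = -104/73*1/3691 + 117/39955 = -104/269443 + 117/39955 = 27369511/10765595065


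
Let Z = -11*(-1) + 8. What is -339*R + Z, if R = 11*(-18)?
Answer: 67141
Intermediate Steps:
R = -198
Z = 19 (Z = 11 + 8 = 19)
-339*R + Z = -339*(-198) + 19 = 67122 + 19 = 67141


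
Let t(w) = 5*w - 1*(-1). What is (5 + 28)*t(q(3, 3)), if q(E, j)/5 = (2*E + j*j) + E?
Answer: 14883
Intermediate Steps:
q(E, j) = 5*j² + 15*E (q(E, j) = 5*((2*E + j*j) + E) = 5*((2*E + j²) + E) = 5*((j² + 2*E) + E) = 5*(j² + 3*E) = 5*j² + 15*E)
t(w) = 1 + 5*w (t(w) = 5*w + 1 = 1 + 5*w)
(5 + 28)*t(q(3, 3)) = (5 + 28)*(1 + 5*(5*3² + 15*3)) = 33*(1 + 5*(5*9 + 45)) = 33*(1 + 5*(45 + 45)) = 33*(1 + 5*90) = 33*(1 + 450) = 33*451 = 14883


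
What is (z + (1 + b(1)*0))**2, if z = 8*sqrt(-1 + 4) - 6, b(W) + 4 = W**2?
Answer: 217 - 80*sqrt(3) ≈ 78.436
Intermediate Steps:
b(W) = -4 + W**2
z = -6 + 8*sqrt(3) (z = 8*sqrt(3) - 6 = -6 + 8*sqrt(3) ≈ 7.8564)
(z + (1 + b(1)*0))**2 = ((-6 + 8*sqrt(3)) + (1 + (-4 + 1**2)*0))**2 = ((-6 + 8*sqrt(3)) + (1 + (-4 + 1)*0))**2 = ((-6 + 8*sqrt(3)) + (1 - 3*0))**2 = ((-6 + 8*sqrt(3)) + (1 + 0))**2 = ((-6 + 8*sqrt(3)) + 1)**2 = (-5 + 8*sqrt(3))**2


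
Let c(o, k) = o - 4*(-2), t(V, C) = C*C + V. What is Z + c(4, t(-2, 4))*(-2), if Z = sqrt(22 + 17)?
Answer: -24 + sqrt(39) ≈ -17.755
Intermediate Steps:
t(V, C) = V + C**2 (t(V, C) = C**2 + V = V + C**2)
c(o, k) = 8 + o (c(o, k) = o + 8 = 8 + o)
Z = sqrt(39) ≈ 6.2450
Z + c(4, t(-2, 4))*(-2) = sqrt(39) + (8 + 4)*(-2) = sqrt(39) + 12*(-2) = sqrt(39) - 24 = -24 + sqrt(39)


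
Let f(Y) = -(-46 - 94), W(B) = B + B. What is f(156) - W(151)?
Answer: -162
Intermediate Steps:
W(B) = 2*B
f(Y) = 140 (f(Y) = -1*(-140) = 140)
f(156) - W(151) = 140 - 2*151 = 140 - 1*302 = 140 - 302 = -162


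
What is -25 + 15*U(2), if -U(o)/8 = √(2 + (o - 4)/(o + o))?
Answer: -25 - 60*√6 ≈ -171.97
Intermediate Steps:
U(o) = -8*√(2 + (-4 + o)/(2*o)) (U(o) = -8*√(2 + (o - 4)/(o + o)) = -8*√(2 + (-4 + o)/((2*o))) = -8*√(2 + (-4 + o)*(1/(2*o))) = -8*√(2 + (-4 + o)/(2*o)))
-25 + 15*U(2) = -25 + 15*(-4*√(10 - 8/2)) = -25 + 15*(-4*√(10 - 8*½)) = -25 + 15*(-4*√(10 - 4)) = -25 + 15*(-4*√6) = -25 - 60*√6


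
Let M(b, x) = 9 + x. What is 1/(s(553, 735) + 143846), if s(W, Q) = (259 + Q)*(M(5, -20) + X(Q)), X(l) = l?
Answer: 1/863502 ≈ 1.1581e-6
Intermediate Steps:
s(W, Q) = (-11 + Q)*(259 + Q) (s(W, Q) = (259 + Q)*((9 - 20) + Q) = (259 + Q)*(-11 + Q) = (-11 + Q)*(259 + Q))
1/(s(553, 735) + 143846) = 1/((-2849 + 735**2 + 248*735) + 143846) = 1/((-2849 + 540225 + 182280) + 143846) = 1/(719656 + 143846) = 1/863502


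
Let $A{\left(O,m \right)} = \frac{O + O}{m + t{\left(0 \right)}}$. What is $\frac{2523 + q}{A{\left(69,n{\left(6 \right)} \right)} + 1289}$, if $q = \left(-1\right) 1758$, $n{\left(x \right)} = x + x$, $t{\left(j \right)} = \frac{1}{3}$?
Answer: $\frac{28305}{48107} \approx 0.58838$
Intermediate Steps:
$t{\left(j \right)} = \frac{1}{3}$
$n{\left(x \right)} = 2 x$
$A{\left(O,m \right)} = \frac{2 O}{\frac{1}{3} + m}$ ($A{\left(O,m \right)} = \frac{O + O}{m + \frac{1}{3}} = \frac{2 O}{\frac{1}{3} + m}$)
$q = -1758$
$\frac{2523 + q}{A{\left(69,n{\left(6 \right)} \right)} + 1289} = \frac{2523 - 1758}{6 \cdot 69 \frac{1}{1 + 3 \cdot 2 \cdot 6} + 1289} = \frac{765}{6 \cdot 69 \frac{1}{1 + 3 \cdot 12} + 1289} = \frac{765}{6 \cdot 69 \frac{1}{1 + 36} + 1289} = \frac{765}{6 \cdot 69 \cdot \frac{1}{37} + 1289} = \frac{765}{\frac{414}{37} + 1289} = \frac{765}{\frac{48107}{37}} = 765 \cdot \frac{37}{48107} = \frac{28305}{48107}$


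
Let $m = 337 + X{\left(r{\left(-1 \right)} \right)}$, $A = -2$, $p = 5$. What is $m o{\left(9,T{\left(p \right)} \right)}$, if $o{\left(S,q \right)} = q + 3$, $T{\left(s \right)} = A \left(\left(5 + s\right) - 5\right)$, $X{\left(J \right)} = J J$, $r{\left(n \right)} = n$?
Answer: $-2366$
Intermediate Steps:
$X{\left(J \right)} = J^{2}$
$T{\left(s \right)} = - 2 s$ ($T{\left(s \right)} = - 2 \left(\left(5 + s\right) - 5\right) = - 2 s$)
$o{\left(S,q \right)} = 3 + q$
$m = 338$ ($m = 337 + \left(-1\right)^{2} = 337 + 1 = 338$)
$m o{\left(9,T{\left(p \right)} \right)} = 338 \left(3 - 10\right) = 338 \left(-7\right) = -2366$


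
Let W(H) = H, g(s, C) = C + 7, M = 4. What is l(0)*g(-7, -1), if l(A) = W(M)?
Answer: 24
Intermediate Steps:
g(s, C) = 7 + C
l(A) = 4
l(0)*g(-7, -1) = 4*(7 - 1) = 4*6 = 24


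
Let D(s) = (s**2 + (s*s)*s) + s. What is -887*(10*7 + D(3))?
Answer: -96683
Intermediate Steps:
D(s) = s + s**2 + s**3 (D(s) = (s**2 + s**2*s) + s = (s**2 + s**3) + s = s + s**2 + s**3)
-887*(10*7 + D(3)) = -887*(10*7 + 3*(1 + 3 + 3**2)) = -887*(70 + 3*(1 + 3 + 9)) = -887*(70 + 3*13) = -887*(70 + 39) = -887*109 = -96683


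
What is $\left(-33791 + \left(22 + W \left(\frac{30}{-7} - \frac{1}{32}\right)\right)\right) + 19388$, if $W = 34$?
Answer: $- \frac{1627111}{112} \approx -14528.0$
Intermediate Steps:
$\left(-33791 + \left(22 + W \left(\frac{30}{-7} - \frac{1}{32}\right)\right)\right) + 19388 = \left(-33791 + \left(22 + 34 \left(\frac{30}{-7} - \frac{1}{32}\right)\right)\right) + 19388 = \left(-33791 + \left(22 + 34 \left(30 \left(- \frac{1}{7}\right) - \frac{1}{32}\right)\right)\right) + 19388 = \left(-33791 + \left(22 + 34 \left(- \frac{30}{7} - \frac{1}{32}\right)\right)\right) + 19388 = \left(-33791 + \left(22 + 34 \left(- \frac{967}{224}\right)\right)\right) + 19388 = \left(-33791 + \left(22 - \frac{16439}{112}\right)\right) + 19388 = \left(-33791 - \frac{13975}{112}\right) + 19388 = - \frac{3798567}{112} + 19388 = - \frac{1627111}{112}$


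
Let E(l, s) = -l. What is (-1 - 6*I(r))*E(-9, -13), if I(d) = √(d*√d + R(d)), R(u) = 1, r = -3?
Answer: -9 - 54*√(1 - 3*I*√3) ≈ -104.78 + 79.101*I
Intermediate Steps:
I(d) = √(1 + d^(3/2)) (I(d) = √(d*√d + 1) = √(d^(3/2) + 1) = √(1 + d^(3/2)))
(-1 - 6*I(r))*E(-9, -13) = (-1 - 6*√(1 + (-3)^(3/2)))*(-1*(-9)) = (-1 - 6*√(1 - 3*I*√3))*9 = -9 - 54*√(1 - 3*I*√3)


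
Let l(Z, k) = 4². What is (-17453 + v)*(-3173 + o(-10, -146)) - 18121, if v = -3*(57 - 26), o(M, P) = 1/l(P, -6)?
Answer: 445233923/8 ≈ 5.5654e+7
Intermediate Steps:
l(Z, k) = 16
o(M, P) = 1/16
v = -93 (v = -3*31 = -93)
(-17453 + v)*(-3173 + o(-10, -146)) - 18121 = (-17453 - 93)*(-3173 + 1/16) - 18121 = -17546*(-50767/16) - 18121 = 445378891/8 - 18121 = 445233923/8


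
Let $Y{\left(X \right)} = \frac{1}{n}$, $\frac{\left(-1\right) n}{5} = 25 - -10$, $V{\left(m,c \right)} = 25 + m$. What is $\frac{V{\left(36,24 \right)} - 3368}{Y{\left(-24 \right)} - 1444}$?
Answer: $\frac{578725}{252701} \approx 2.2902$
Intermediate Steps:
$n = -175$ ($n = - 5 \left(25 - -10\right) = - 5 \left(25 + 10\right) = \left(-5\right) 35 = -175$)
$Y{\left(X \right)} = - \frac{1}{175}$ ($Y{\left(X \right)} = \frac{1}{-175} = - \frac{1}{175}$)
$\frac{V{\left(36,24 \right)} - 3368}{Y{\left(-24 \right)} - 1444} = \frac{\left(25 + 36\right) - 3368}{- \frac{1}{175} - 1444} = \frac{61 - 3368}{- \frac{252701}{175}} = \left(-3307\right) \left(- \frac{175}{252701}\right) = \frac{578725}{252701}$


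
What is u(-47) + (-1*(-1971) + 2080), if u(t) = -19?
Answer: 4032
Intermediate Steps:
u(-47) + (-1*(-1971) + 2080) = -19 + (-1*(-1971) + 2080) = -19 + (1971 + 2080) = -19 + 4051 = 4032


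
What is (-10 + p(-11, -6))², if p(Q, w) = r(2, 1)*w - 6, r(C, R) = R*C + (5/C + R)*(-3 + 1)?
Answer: 196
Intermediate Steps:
r(C, R) = -10/C - 2*R + C*R (r(C, R) = C*R + (R + 5/C)*(-2) = C*R + (-10/C - 2*R) = -10/C - 2*R + C*R)
p(Q, w) = -6 - 5*w (p(Q, w) = ((-10 + 2*1*(-2 + 2))/2)*w - 6 = ((-10 + 2*1*0)/2)*w - 6 = ((-10 + 0)/2)*w - 6 = ((½)*(-10))*w - 6 = -5*w - 6 = -6 - 5*w)
(-10 + p(-11, -6))² = (-10 + (-6 - 5*(-6)))² = (-10 + (-6 + 30))² = (-10 + 24)² = 14² = 196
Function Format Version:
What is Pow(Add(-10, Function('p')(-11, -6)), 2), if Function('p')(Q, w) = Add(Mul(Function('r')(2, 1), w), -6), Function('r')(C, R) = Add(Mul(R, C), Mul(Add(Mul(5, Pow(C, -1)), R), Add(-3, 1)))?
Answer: 196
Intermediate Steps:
Function('r')(C, R) = Add(Mul(-10, Pow(C, -1)), Mul(-2, R), Mul(C, R)) (Function('r')(C, R) = Add(Mul(C, R), Mul(Add(R, Mul(5, Pow(C, -1))), -2)) = Add(Mul(C, R), Add(Mul(-10, Pow(C, -1)), Mul(-2, R))) = Add(Mul(-10, Pow(C, -1)), Mul(-2, R), Mul(C, R)))
Function('p')(Q, w) = Add(-6, Mul(-5, w)) (Function('p')(Q, w) = Add(Mul(Mul(Pow(2, -1), Add(-10, Mul(2, 1, Add(-2, 2)))), w), -6) = Add(Mul(Mul(Rational(1, 2), Add(-10, Mul(2, 1, 0))), w), -6) = Add(Mul(Mul(Rational(1, 2), Add(-10, 0)), w), -6) = Add(Mul(Mul(Rational(1, 2), -10), w), -6) = Add(Mul(-5, w), -6) = Add(-6, Mul(-5, w)))
Pow(Add(-10, Function('p')(-11, -6)), 2) = Pow(Add(-10, Add(-6, Mul(-5, -6))), 2) = Pow(Add(-10, Add(-6, 30)), 2) = Pow(Add(-10, 24), 2) = Pow(14, 2) = 196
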